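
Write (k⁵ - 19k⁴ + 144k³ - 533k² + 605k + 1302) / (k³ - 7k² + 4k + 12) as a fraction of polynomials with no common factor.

(k³ - 14k² + 80k - 217)/(k - 2)

Apply the Euclidean algorithm:
  k⁵ - 19k⁴ + 144k³ - 533k² + 605k + 1302 = (k² - 12k + 56)(k³ - 7k² + 4k + 12) + (-105k² + 525k + 630)
  k³ - 7k² + 4k + 12 = (-(1/105)k + 2/105)(-105k² + 525k + 630) + (0)
Last nonzero remainder: -105k² + 525k + 630. Dividing through by -105 gives the monic gcd k² - 5k - 6.
Cancel k² - 5k - 6 from numerator and denominator to get the reduced form.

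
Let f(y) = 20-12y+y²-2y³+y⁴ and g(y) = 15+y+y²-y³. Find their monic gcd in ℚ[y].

5+2y+y²

Apply the Euclidean algorithm:
  y⁴-2y³+y²-12y+20 = (-y+1)(-y³+y²+y+15) + (y²+2y+5)
  -y³+y²+y+15 = (-y+3)(y²+2y+5) + (0)
The last nonzero remainder y²+2y+5 is already monic.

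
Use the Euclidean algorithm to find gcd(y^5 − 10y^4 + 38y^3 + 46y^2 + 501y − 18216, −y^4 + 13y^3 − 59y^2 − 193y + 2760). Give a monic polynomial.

y^3 − 18y^2 + 149y − 552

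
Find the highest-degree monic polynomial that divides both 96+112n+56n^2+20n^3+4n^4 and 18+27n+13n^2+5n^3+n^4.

Euclidean algorithm in ℚ[n]:
  4n^4+20n^3+56n^2+112n+96 = (4)(n^4+5n^3+13n^2+27n+18) + (4n^2+4n+24)
  n^4+5n^3+13n^2+27n+18 = ((1/4)n^2+n+3/4)(4n^2+4n+24) + (0)
Last nonzero remainder: 4n^2+4n+24. Dividing through by 4 gives the monic gcd n^2+n+6.

6+n+n^2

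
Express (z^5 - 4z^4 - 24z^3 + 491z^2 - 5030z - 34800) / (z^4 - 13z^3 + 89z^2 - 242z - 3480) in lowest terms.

(z^2 + 13z + 40)/(z + 4)

By polynomial division,
  z^5 - 4z^4 - 24z^3 + 491z^2 - 5030z - 34800 = (z + 9)(z^4 - 13z^3 + 89z^2 - 242z - 3480) + (4z^3 - 68z^2 + 628z - 3480)
  z^4 - 13z^3 + 89z^2 - 242z - 3480 = ((1/4)z + 1)(4z^3 - 68z^2 + 628z - 3480) + (0)
Last nonzero remainder: 4z^3 - 68z^2 + 628z - 3480. Dividing through by 4 gives the monic gcd z^3 - 17z^2 + 157z - 870.
Cancel z^3 - 17z^2 + 157z - 870 from numerator and denominator to get the reduced form.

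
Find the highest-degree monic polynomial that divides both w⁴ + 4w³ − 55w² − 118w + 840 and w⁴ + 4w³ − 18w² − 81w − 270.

w² + w − 30

By polynomial division,
  w⁴ + 4w³ − 55w² − 118w + 840 = (w⁴ + 4w³ − 18w² − 81w − 270) + (−37w² − 37w + 1110)
  w⁴ + 4w³ − 18w² − 81w − 270 = (−(1/37)w² − (3/37)w − 9/37)(−37w² − 37w + 1110) + (0)
Last nonzero remainder: −37w² − 37w + 1110. Dividing through by −37 gives the monic gcd w² + w − 30.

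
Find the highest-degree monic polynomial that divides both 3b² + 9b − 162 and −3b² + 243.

b + 9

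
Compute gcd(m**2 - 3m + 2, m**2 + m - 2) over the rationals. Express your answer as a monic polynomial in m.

m - 1

Repeated division with remainder:
  m**2 - 3m + 2 = (m**2 + m - 2) + (-4m + 4)
  m**2 + m - 2 = (-(1/4)m - 1/2)(-4m + 4) + (0)
Last nonzero remainder: -4m + 4. Dividing through by -4 gives the monic gcd m - 1.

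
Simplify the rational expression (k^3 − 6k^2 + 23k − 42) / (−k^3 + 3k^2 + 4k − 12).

(−k^2 + 3k − 14)/(k^2 − 4)

Repeated division with remainder:
  k^3 − 6k^2 + 23k − 42 = (−1)(−k^3 + 3k^2 + 4k − 12) + (−3k^2 + 27k − 54)
  −k^3 + 3k^2 + 4k − 12 = ((1/3)k + 2)(−3k^2 + 27k − 54) + (−32k + 96)
  −3k^2 + 27k − 54 = ((3/32)k − 9/16)(−32k + 96) + (0)
Last nonzero remainder: −32k + 96. Dividing through by −32 gives the monic gcd k − 3.
Cancel k − 3 from numerator and denominator to get the reduced form.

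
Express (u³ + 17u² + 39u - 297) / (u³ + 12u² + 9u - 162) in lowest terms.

Euclidean algorithm in ℚ[u]:
  u³ + 17u² + 39u - 297 = (u³ + 12u² + 9u - 162) + (5u² + 30u - 135)
  u³ + 12u² + 9u - 162 = ((1/5)u + 6/5)(5u² + 30u - 135) + (0)
Last nonzero remainder: 5u² + 30u - 135. Dividing through by 5 gives the monic gcd u² + 6u - 27.
Cancel u² + 6u - 27 from numerator and denominator to get the reduced form.

(u + 11)/(u + 6)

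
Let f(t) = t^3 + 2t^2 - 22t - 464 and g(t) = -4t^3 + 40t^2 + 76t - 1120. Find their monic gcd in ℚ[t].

t - 8

By polynomial division,
  t^3 + 2t^2 - 22t - 464 = (-1/4)(-4t^3 + 40t^2 + 76t - 1120) + (12t^2 - 3t - 744)
  -4t^3 + 40t^2 + 76t - 1120 = (-(1/3)t + 13/4)(12t^2 - 3t - 744) + (-(649/4)t + 1298)
  12t^2 - 3t - 744 = (-(48/649)t - 372/649)(-(649/4)t + 1298) + (0)
Last nonzero remainder: -(649/4)t + 1298. Dividing through by -649/4 gives the monic gcd t - 8.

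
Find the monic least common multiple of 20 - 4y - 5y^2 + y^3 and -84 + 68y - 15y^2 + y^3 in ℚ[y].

840 - 428y - 138y^2 + 103y^3 - 18y^4 + y^5

Repeated division with remainder:
  y^3 - 5y^2 - 4y + 20 = (y^3 - 15y^2 + 68y - 84) + (10y^2 - 72y + 104)
  y^3 - 15y^2 + 68y - 84 = ((1/10)y - 39/50)(10y^2 - 72y + 104) + ((36/25)y - 72/25)
  10y^2 - 72y + 104 = ((125/18)y - 325/9)((36/25)y - 72/25) + (0)
Last nonzero remainder: (36/25)y - 72/25. Dividing through by 36/25 gives the monic gcd y - 2.
Then lcm(f, g) = f·g / gcd(f, g); expanding and making the result monic gives the answer.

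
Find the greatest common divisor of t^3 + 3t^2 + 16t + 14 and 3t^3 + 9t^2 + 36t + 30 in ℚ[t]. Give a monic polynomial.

t + 1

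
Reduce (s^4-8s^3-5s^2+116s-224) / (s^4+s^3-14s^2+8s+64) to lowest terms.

Euclidean algorithm in ℚ[s]:
  s^4-8s^3-5s^2+116s-224 = (s^4+s^3-14s^2+8s+64) + (-9s^3+9s^2+108s-288)
  s^4+s^3-14s^2+8s+64 = (-(1/9)s-2/9)(-9s^3+9s^2+108s-288) + (0)
Last nonzero remainder: -9s^3+9s^2+108s-288. Dividing through by -9 gives the monic gcd s^3-s^2-12s+32.
Cancel s^3-s^2-12s+32 from numerator and denominator to get the reduced form.

(s-7)/(s+2)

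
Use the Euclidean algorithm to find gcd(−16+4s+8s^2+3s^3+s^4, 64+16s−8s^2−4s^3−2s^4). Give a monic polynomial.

16+12s+4s^2+s^3

By polynomial division,
  s^4+3s^3+8s^2+4s−16 = (−1/2)(−2s^4−4s^3−8s^2+16s+64) + (s^3+4s^2+12s+16)
  −2s^4−4s^3−8s^2+16s+64 = (−2s+4)(s^3+4s^2+12s+16) + (0)
The last nonzero remainder s^3+4s^2+12s+16 is already monic.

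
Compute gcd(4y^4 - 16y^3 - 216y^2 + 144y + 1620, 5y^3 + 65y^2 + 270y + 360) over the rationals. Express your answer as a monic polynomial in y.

y + 3

Repeated division with remainder:
  4y^4 - 16y^3 - 216y^2 + 144y + 1620 = ((4/5)y - 68/5)(5y^3 + 65y^2 + 270y + 360) + (452y^2 + 3528y + 6516)
  5y^3 + 65y^2 + 270y + 360 = ((5/452)y + 2935/51076)(452y^2 + 3528y + 6516) + (-(61425/12769)y - 184275/12769)
  452y^2 + 3528y + 6516 = (-(5771588/61425)y - 9244756/20475)(-(61425/12769)y - 184275/12769) + (0)
Last nonzero remainder: -(61425/12769)y - 184275/12769. Dividing through by -61425/12769 gives the monic gcd y + 3.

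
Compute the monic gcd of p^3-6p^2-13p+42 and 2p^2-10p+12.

p-2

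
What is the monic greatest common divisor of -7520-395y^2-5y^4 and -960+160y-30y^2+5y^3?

32+y^2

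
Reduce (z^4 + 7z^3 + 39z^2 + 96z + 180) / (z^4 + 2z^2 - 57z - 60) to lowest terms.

Apply the Euclidean algorithm:
  z^4 + 7z^3 + 39z^2 + 96z + 180 = (z^4 + 2z^2 - 57z - 60) + (7z^3 + 37z^2 + 153z + 240)
  z^4 + 2z^2 - 57z - 60 = ((1/7)z - 37/49)(7z^3 + 37z^2 + 153z + 240) + ((396/49)z^2 + (1188/49)z + 5940/49)
  7z^3 + 37z^2 + 153z + 240 = ((343/396)z + 196/99)((396/49)z^2 + (1188/49)z + 5940/49) + (0)
Last nonzero remainder: (396/49)z^2 + (1188/49)z + 5940/49. Dividing through by 396/49 gives the monic gcd z^2 + 3z + 15.
Cancel z^2 + 3z + 15 from numerator and denominator to get the reduced form.

(z^2 + 4z + 12)/(z^2 - 3z - 4)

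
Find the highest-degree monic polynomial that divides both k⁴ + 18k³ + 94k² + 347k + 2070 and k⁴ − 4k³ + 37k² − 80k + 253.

By polynomial division,
  k⁴ + 18k³ + 94k² + 347k + 2070 = (k⁴ − 4k³ + 37k² − 80k + 253) + (22k³ + 57k² + 427k + 1817)
  k⁴ − 4k³ + 37k² − 80k + 253 = ((1/22)k − 145/484)(22k³ + 57k² + 427k + 1817) + ((16779/484)k² − (16779/484)k + 385917/484)
  22k³ + 57k² + 427k + 1817 = ((10648/16779)k + 38236/16779)((16779/484)k² − (16779/484)k + 385917/484) + (0)
Last nonzero remainder: (16779/484)k² − (16779/484)k + 385917/484. Dividing through by 16779/484 gives the monic gcd k² − k + 23.

k² − k + 23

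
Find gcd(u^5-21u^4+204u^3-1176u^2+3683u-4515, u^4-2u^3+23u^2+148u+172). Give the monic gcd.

u^2-6u+43

By polynomial division,
  u^5-21u^4+204u^3-1176u^2+3683u-4515 = (u-19)(u^4-2u^3+23u^2+148u+172) + (143u^3-887u^2+6323u-1247)
  u^4-2u^3+23u^2+148u+172 = ((1/143)u+601/20449)(143u^3-887u^2+6323u-1247) + ((99225/20449)u^2-(595350/20449)u+4266675/20449)
  143u^3-887u^2+6323u-1247 = ((2924207/99225)u-593021/99225)((99225/20449)u^2-(595350/20449)u+4266675/20449) + (0)
Last nonzero remainder: (99225/20449)u^2-(595350/20449)u+4266675/20449. Dividing through by 99225/20449 gives the monic gcd u^2-6u+43.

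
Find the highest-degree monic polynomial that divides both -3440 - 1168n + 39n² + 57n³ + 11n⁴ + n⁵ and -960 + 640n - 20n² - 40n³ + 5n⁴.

-16 + n²

By polynomial division,
  n⁵ + 11n⁴ + 57n³ + 39n² - 1168n - 3440 = ((1/5)n + 19/5)(5n⁴ - 40n³ - 20n² + 640n - 960) + (213n³ - 13n² - 3408n + 208)
  5n⁴ - 40n³ - 20n² + 640n - 960 = ((5/213)n - 8455/45369)(213n³ - 13n² - 3408n + 208) + ((2612225/45369)n² - 41795600/45369)
  213n³ - 13n² - 3408n + 208 = ((9663597/2612225)n - 589797/2612225)((2612225/45369)n² - 41795600/45369) + (0)
Last nonzero remainder: (2612225/45369)n² - 41795600/45369. Dividing through by 2612225/45369 gives the monic gcd n² - 16.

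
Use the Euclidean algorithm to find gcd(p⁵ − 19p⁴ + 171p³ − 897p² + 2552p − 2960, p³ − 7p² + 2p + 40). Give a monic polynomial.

By polynomial division,
  p⁵ − 19p⁴ + 171p³ − 897p² + 2552p − 2960 = (p² − 12p + 85)(p³ − 7p² + 2p + 40) + (−318p² + 2862p − 6360)
  p³ − 7p² + 2p + 40 = (−(1/318)p − 1/159)(−318p² + 2862p − 6360) + (0)
Last nonzero remainder: −318p² + 2862p − 6360. Dividing through by −318 gives the monic gcd p² − 9p + 20.

p² − 9p + 20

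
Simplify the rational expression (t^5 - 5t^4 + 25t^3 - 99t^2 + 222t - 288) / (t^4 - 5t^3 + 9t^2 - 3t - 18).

(t^2 + t + 16)/(t + 1)

Repeated division with remainder:
  t^5 - 5t^4 + 25t^3 - 99t^2 + 222t - 288 = (t)(t^4 - 5t^3 + 9t^2 - 3t - 18) + (16t^3 - 96t^2 + 240t - 288)
  t^4 - 5t^3 + 9t^2 - 3t - 18 = ((1/16)t + 1/16)(16t^3 - 96t^2 + 240t - 288) + (0)
Last nonzero remainder: 16t^3 - 96t^2 + 240t - 288. Dividing through by 16 gives the monic gcd t^3 - 6t^2 + 15t - 18.
Cancel t^3 - 6t^2 + 15t - 18 from numerator and denominator to get the reduced form.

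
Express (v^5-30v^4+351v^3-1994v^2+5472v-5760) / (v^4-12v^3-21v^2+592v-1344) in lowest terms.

Euclidean algorithm in ℚ[v]:
  v^5-30v^4+351v^3-1994v^2+5472v-5760 = (v-18)(v^4-12v^3-21v^2+592v-1344) + (156v^3-2964v^2+17472v-29952)
  v^4-12v^3-21v^2+592v-1344 = ((1/156)v+7/156)(156v^3-2964v^2+17472v-29952) + (0)
Last nonzero remainder: 156v^3-2964v^2+17472v-29952. Dividing through by 156 gives the monic gcd v^3-19v^2+112v-192.
Cancel v^3-19v^2+112v-192 from numerator and denominator to get the reduced form.

(v^2-11v+30)/(v+7)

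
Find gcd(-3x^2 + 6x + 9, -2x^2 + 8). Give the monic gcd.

1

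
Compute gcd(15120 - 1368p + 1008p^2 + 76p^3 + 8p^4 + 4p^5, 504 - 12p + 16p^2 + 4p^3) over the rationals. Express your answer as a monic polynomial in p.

Repeated division with remainder:
  4p^5 + 8p^4 + 76p^3 + 1008p^2 - 1368p + 15120 = (p^2 - 2p + 30)(4p^3 + 16p^2 - 12p + 504) + (0)
Last nonzero remainder: 4p^3 + 16p^2 - 12p + 504. Dividing through by 4 gives the monic gcd p^3 + 4p^2 - 3p + 126.

126 - 3p + 4p^2 + p^3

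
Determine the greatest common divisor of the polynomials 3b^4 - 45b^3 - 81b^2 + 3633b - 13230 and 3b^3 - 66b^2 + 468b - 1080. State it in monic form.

b - 10

By polynomial division,
  3b^4 - 45b^3 - 81b^2 + 3633b - 13230 = (b + 7)(3b^3 - 66b^2 + 468b - 1080) + (-87b^2 + 1437b - 5670)
  3b^3 - 66b^2 + 468b - 1080 = (-(1/29)b + 159/841)(-87b^2 + 1437b - 5670) + ((675/841)b - 6750/841)
  -87b^2 + 1437b - 5670 = (-(24389/225)b + 17661/25)((675/841)b - 6750/841) + (0)
Last nonzero remainder: (675/841)b - 6750/841. Dividing through by 675/841 gives the monic gcd b - 10.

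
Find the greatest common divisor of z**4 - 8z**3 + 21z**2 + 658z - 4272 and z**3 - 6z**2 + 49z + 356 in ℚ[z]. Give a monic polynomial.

Apply the Euclidean algorithm:
  z**4 - 8z**3 + 21z**2 + 658z - 4272 = (z - 2)(z**3 - 6z**2 + 49z + 356) + (-40z**2 + 400z - 3560)
  z**3 - 6z**2 + 49z + 356 = (-(1/40)z - 1/10)(-40z**2 + 400z - 3560) + (0)
Last nonzero remainder: -40z**2 + 400z - 3560. Dividing through by -40 gives the monic gcd z**2 - 10z + 89.

z**2 - 10z + 89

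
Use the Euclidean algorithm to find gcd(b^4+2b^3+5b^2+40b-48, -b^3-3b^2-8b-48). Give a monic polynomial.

By polynomial division,
  b^4+2b^3+5b^2+40b-48 = (-b+1)(-b^3-3b^2-8b-48) + (0)
Last nonzero remainder: -b^3-3b^2-8b-48. Dividing through by -1 gives the monic gcd b^3+3b^2+8b+48.

b^3+3b^2+8b+48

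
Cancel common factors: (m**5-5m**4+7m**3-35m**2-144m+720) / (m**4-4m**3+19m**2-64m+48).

(m**2-2m-15)/(m-1)

By polynomial division,
  m**5-5m**4+7m**3-35m**2-144m+720 = (m-1)(m**4-4m**3+19m**2-64m+48) + (-16m**3+48m**2-256m+768)
  m**4-4m**3+19m**2-64m+48 = (-(1/16)m+1/16)(-16m**3+48m**2-256m+768) + (0)
Last nonzero remainder: -16m**3+48m**2-256m+768. Dividing through by -16 gives the monic gcd m**3-3m**2+16m-48.
Cancel m**3-3m**2+16m-48 from numerator and denominator to get the reduced form.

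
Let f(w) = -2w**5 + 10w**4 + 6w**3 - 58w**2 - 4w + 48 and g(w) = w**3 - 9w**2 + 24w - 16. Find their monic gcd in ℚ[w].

w**2 - 5w + 4

By polynomial division,
  -2w**5 + 10w**4 + 6w**3 - 58w**2 - 4w + 48 = (-2w**2 - 8w - 18)(w**3 - 9w**2 + 24w - 16) + (-60w**2 + 300w - 240)
  w**3 - 9w**2 + 24w - 16 = (-(1/60)w + 1/15)(-60w**2 + 300w - 240) + (0)
Last nonzero remainder: -60w**2 + 300w - 240. Dividing through by -60 gives the monic gcd w**2 - 5w + 4.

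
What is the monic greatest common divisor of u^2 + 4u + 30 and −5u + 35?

Apply the Euclidean algorithm:
  u^2 + 4u + 30 = (−(1/5)u − 11/5)(−5u + 35) + (107)
  −5u + 35 = (−(5/107)u + 35/107)(107) + (0)
The last nonzero remainder is the constant 107, so the polynomials are coprime and gcd = 1.

1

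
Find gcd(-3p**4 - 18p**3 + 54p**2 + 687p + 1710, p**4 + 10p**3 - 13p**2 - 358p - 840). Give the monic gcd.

p**2 - p - 30

By polynomial division,
  -3p**4 - 18p**3 + 54p**2 + 687p + 1710 = (-3)(p**4 + 10p**3 - 13p**2 - 358p - 840) + (12p**3 + 15p**2 - 387p - 810)
  p**4 + 10p**3 - 13p**2 - 358p - 840 = ((1/12)p + 35/48)(12p**3 + 15p**2 - 387p - 810) + ((133/16)p**2 - (133/16)p - 1995/8)
  12p**3 + 15p**2 - 387p - 810 = ((192/133)p + 432/133)((133/16)p**2 - (133/16)p - 1995/8) + (0)
Last nonzero remainder: (133/16)p**2 - (133/16)p - 1995/8. Dividing through by 133/16 gives the monic gcd p**2 - p - 30.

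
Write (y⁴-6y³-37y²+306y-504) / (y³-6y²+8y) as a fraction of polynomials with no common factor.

Euclidean algorithm in ℚ[y]:
  y⁴-6y³-37y²+306y-504 = (y)(y³-6y²+8y) + (-45y²+306y-504)
  y³-6y²+8y = (-(1/45)y-4/225)(-45y²+306y-504) + ((56/25)y-224/25)
  -45y²+306y-504 = (-(1125/56)y+225/4)((56/25)y-224/25) + (0)
Last nonzero remainder: (56/25)y-224/25. Dividing through by 56/25 gives the monic gcd y-4.
Cancel y-4 from numerator and denominator to get the reduced form.

(y³-2y²-45y+126)/(y²-2y)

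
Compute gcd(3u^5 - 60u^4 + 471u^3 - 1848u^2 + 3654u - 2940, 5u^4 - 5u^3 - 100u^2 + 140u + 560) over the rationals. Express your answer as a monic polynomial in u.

Euclidean algorithm in ℚ[u]:
  3u^5 - 60u^4 + 471u^3 - 1848u^2 + 3654u - 2940 = ((3/5)u - 57/5)(5u^4 - 5u^3 - 100u^2 + 140u + 560) + (474u^3 - 3072u^2 + 4914u + 3444)
  5u^4 - 5u^3 - 100u^2 + 140u + 560 = ((5/474)u + 2165/37446)(474u^3 - 3072u^2 + 4914u + 3444) + ((160875/6241)u^2 - (1126125/6241)u + 2252250/6241)
  474u^3 - 3072u^2 + 4914u + 3444 = ((986078/53625)u + 511762/53625)((160875/6241)u^2 - (1126125/6241)u + 2252250/6241) + (0)
Last nonzero remainder: (160875/6241)u^2 - (1126125/6241)u + 2252250/6241. Dividing through by 160875/6241 gives the monic gcd u^2 - 7u + 14.

u^2 - 7u + 14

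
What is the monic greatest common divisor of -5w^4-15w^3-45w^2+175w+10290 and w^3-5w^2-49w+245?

w+7

By polynomial division,
  -5w^4-15w^3-45w^2+175w+10290 = (-5w-40)(w^3-5w^2-49w+245) + (-490w^2-560w+20090)
  w^3-5w^2-49w+245 = (-(1/490)w+43/3430)(-490w^2-560w+20090) + (-(48/49)w-48/7)
  -490w^2-560w+20090 = ((12005/24)w-70315/24)(-(48/49)w-48/7) + (0)
Last nonzero remainder: -(48/49)w-48/7. Dividing through by -48/49 gives the monic gcd w+7.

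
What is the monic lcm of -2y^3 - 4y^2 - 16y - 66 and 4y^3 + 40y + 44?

y^4 + 3y^3 + 10y^2 + 41y + 33

By polynomial division,
  -2y^3 - 4y^2 - 16y - 66 = (-1/2)(4y^3 + 40y + 44) + (-4y^2 + 4y - 44)
  4y^3 + 40y + 44 = (-y - 1)(-4y^2 + 4y - 44) + (0)
Last nonzero remainder: -4y^2 + 4y - 44. Dividing through by -4 gives the monic gcd y^2 - y + 11.
Then lcm(f, g) = f·g / gcd(f, g); expanding and making the result monic gives the answer.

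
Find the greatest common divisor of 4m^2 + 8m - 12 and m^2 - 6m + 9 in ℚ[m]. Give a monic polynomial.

1

Apply the Euclidean algorithm:
  4m^2 + 8m - 12 = (4)(m^2 - 6m + 9) + (32m - 48)
  m^2 - 6m + 9 = ((1/32)m - 9/64)(32m - 48) + (9/4)
  32m - 48 = ((128/9)m - 64/3)(9/4) + (0)
The last nonzero remainder is the constant 9/4, so the polynomials are coprime and gcd = 1.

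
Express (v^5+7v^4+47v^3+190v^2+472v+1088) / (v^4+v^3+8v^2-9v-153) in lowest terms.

Euclidean algorithm in ℚ[v]:
  v^5+7v^4+47v^3+190v^2+472v+1088 = (v+6)(v^4+v^3+8v^2-9v-153) + (33v^3+151v^2+679v+2006)
  v^4+v^3+8v^2-9v-153 = ((1/33)v-118/1089)(33v^3+151v^2+679v+2006) + ((4123/1089)v^2+(4123/1089)v+70091/1089)
  33v^3+151v^2+679v+2006 = ((35937/4123)v+128502/4123)((4123/1089)v^2+(4123/1089)v+70091/1089) + (0)
Last nonzero remainder: (4123/1089)v^2+(4123/1089)v+70091/1089. Dividing through by 4123/1089 gives the monic gcd v^2+v+17.
Cancel v^2+v+17 from numerator and denominator to get the reduced form.

(v^3+6v^2+24v+64)/(v^2-9)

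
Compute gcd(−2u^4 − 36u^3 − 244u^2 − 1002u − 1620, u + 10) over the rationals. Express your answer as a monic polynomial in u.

u + 10

Euclidean algorithm in ℚ[u]:
  −2u^4 − 36u^3 − 244u^2 − 1002u − 1620 = (−2u^3 − 16u^2 − 84u − 162)(u + 10) + (0)
The last nonzero remainder u + 10 is already monic.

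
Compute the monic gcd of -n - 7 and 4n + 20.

By polynomial division,
  -n - 7 = (-1/4)(4n + 20) + (-2)
  4n + 20 = (-2n - 10)(-2) + (0)
The last nonzero remainder is the constant -2, so the polynomials are coprime and gcd = 1.

1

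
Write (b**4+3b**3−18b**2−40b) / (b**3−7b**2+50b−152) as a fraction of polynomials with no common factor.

Euclidean algorithm in ℚ[b]:
  b**4+3b**3−18b**2−40b = (b+10)(b**3−7b**2+50b−152) + (2b**2−388b+1520)
  b**3−7b**2+50b−152 = ((1/2)b+187/2)(2b**2−388b+1520) + (35568b−142272)
  2b**2−388b+1520 = ((1/17784)b−5/468)(35568b−142272) + (0)
Last nonzero remainder: 35568b−142272. Dividing through by 35568 gives the monic gcd b−4.
Cancel b−4 from numerator and denominator to get the reduced form.

(b**3+7b**2+10b)/(b**2−3b+38)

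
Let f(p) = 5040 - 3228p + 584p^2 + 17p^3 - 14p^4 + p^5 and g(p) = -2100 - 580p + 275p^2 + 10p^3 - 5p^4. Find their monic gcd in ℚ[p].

Repeated division with remainder:
  p^5 - 14p^4 + 17p^3 + 584p^2 - 3228p + 5040 = (-(1/5)p + 12/5)(-5p^4 + 10p^3 + 275p^2 - 580p - 2100) + (48p^3 - 192p^2 - 2256p + 10080)
  -5p^4 + 10p^3 + 275p^2 - 580p - 2100 = (-(5/48)p - 5/24)(48p^3 - 192p^2 - 2256p + 10080) + (0)
Last nonzero remainder: 48p^3 - 192p^2 - 2256p + 10080. Dividing through by 48 gives the monic gcd p^3 - 4p^2 - 47p + 210.

210 - 47p - 4p^2 + p^3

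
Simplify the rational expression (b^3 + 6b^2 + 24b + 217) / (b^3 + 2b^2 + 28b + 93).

(b + 7)/(b + 3)

By polynomial division,
  b^3 + 6b^2 + 24b + 217 = (b^3 + 2b^2 + 28b + 93) + (4b^2 - 4b + 124)
  b^3 + 2b^2 + 28b + 93 = ((1/4)b + 3/4)(4b^2 - 4b + 124) + (0)
Last nonzero remainder: 4b^2 - 4b + 124. Dividing through by 4 gives the monic gcd b^2 - b + 31.
Cancel b^2 - b + 31 from numerator and denominator to get the reduced form.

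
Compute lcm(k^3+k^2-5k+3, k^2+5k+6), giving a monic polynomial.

Apply the Euclidean algorithm:
  k^3+k^2-5k+3 = (k-4)(k^2+5k+6) + (9k+27)
  k^2+5k+6 = ((1/9)k+2/9)(9k+27) + (0)
Last nonzero remainder: 9k+27. Dividing through by 9 gives the monic gcd k+3.
Then lcm(f, g) = f·g / gcd(f, g); expanding and making the result monic gives the answer.

k^4+3k^3-3k^2-7k+6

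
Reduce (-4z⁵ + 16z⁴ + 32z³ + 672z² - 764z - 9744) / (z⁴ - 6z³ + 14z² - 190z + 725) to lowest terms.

Apply the Euclidean algorithm:
  -4z⁵ + 16z⁴ + 32z³ + 672z² - 764z - 9744 = (-4z - 8)(z⁴ - 6z³ + 14z² - 190z + 725) + (40z³ + 24z² + 616z - 3944)
  z⁴ - 6z³ + 14z² - 190z + 725 = ((1/40)z - 33/200)(40z³ + 24z² + 616z - 3944) + ((64/25)z² + (256/25)z + 1856/25)
  40z³ + 24z² + 616z - 3944 = ((125/8)z - 425/8)((64/25)z² + (256/25)z + 1856/25) + (0)
Last nonzero remainder: (64/25)z² + (256/25)z + 1856/25. Dividing through by 64/25 gives the monic gcd z² + 4z + 29.
Cancel z² + 4z + 29 from numerator and denominator to get the reduced form.

(-4z³ + 32z² + 20z - 336)/(z² - 10z + 25)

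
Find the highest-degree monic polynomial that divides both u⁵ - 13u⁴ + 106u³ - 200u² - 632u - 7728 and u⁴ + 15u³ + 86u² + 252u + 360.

u² + 4u + 12

By polynomial division,
  u⁵ - 13u⁴ + 106u³ - 200u² - 632u - 7728 = (u - 28)(u⁴ + 15u³ + 86u² + 252u + 360) + (440u³ + 1956u² + 6064u + 2352)
  u⁴ + 15u³ + 86u² + 252u + 360 = ((1/440)u + 1161/48400)(440u³ + 1956u² + 6064u + 2352) + ((306111/12100)u² + (306111/3025)u + 918333/3025)
  440u³ + 1956u² + 6064u + 2352 = ((5324000/306111)u + 2371600/306111)((306111/12100)u² + (306111/3025)u + 918333/3025) + (0)
Last nonzero remainder: (306111/12100)u² + (306111/3025)u + 918333/3025. Dividing through by 306111/12100 gives the monic gcd u² + 4u + 12.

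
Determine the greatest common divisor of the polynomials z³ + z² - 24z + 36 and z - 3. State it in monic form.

z - 3

Repeated division with remainder:
  z³ + z² - 24z + 36 = (z² + 4z - 12)(z - 3) + (0)
The last nonzero remainder z - 3 is already monic.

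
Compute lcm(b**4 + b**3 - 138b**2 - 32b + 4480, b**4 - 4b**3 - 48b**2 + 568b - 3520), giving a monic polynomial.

b**6 - 5b**5 - 100b**4 + 840b**3 - 1400b**2 - 28288b + 197120

Apply the Euclidean algorithm:
  b**4 + b**3 - 138b**2 - 32b + 4480 = (b**4 - 4b**3 - 48b**2 + 568b - 3520) + (5b**3 - 90b**2 - 600b + 8000)
  b**4 - 4b**3 - 48b**2 + 568b - 3520 = ((1/5)b + 14/5)(5b**3 - 90b**2 - 600b + 8000) + (324b**2 + 648b - 25920)
  5b**3 - 90b**2 - 600b + 8000 = ((5/324)b - 25/81)(324b**2 + 648b - 25920) + (0)
Last nonzero remainder: 324b**2 + 648b - 25920. Dividing through by 324 gives the monic gcd b**2 + 2b - 80.
Then lcm(f, g) = f·g / gcd(f, g); expanding and making the result monic gives the answer.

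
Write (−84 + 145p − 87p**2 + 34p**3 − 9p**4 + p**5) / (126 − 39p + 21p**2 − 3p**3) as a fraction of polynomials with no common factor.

(12 − 19p + 8p**2 − p**3)/(−18 + 3p)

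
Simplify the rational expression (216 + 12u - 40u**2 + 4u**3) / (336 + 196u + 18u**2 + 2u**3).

(54 - 24u + 2u**2)/(84 + 7u + u**2)

Euclidean algorithm in ℚ[u]:
  4u**3 - 40u**2 + 12u + 216 = (2)(2u**3 + 18u**2 + 196u + 336) + (-76u**2 - 380u - 456)
  2u**3 + 18u**2 + 196u + 336 = (-(1/38)u - 2/19)(-76u**2 - 380u - 456) + (144u + 288)
  -76u**2 - 380u - 456 = (-(19/36)u - 19/12)(144u + 288) + (0)
Last nonzero remainder: 144u + 288. Dividing through by 144 gives the monic gcd u + 2.
Cancel u + 2 from numerator and denominator to get the reduced form.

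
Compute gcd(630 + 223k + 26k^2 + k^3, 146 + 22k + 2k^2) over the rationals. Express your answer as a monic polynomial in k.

Repeated division with remainder:
  k^3 + 26k^2 + 223k + 630 = ((1/2)k + 15/2)(2k^2 + 22k + 146) + (-15k - 465)
  2k^2 + 22k + 146 = (-(2/15)k + 8/3)(-15k - 465) + (1386)
  -15k - 465 = (-(5/462)k - 155/462)(1386) + (0)
The last nonzero remainder is the constant 1386, so the polynomials are coprime and gcd = 1.

1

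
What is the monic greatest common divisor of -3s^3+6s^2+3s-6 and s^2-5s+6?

Repeated division with remainder:
  -3s^3+6s^2+3s-6 = (-3s-9)(s^2-5s+6) + (-24s+48)
  s^2-5s+6 = (-(1/24)s+1/8)(-24s+48) + (0)
Last nonzero remainder: -24s+48. Dividing through by -24 gives the monic gcd s-2.

s-2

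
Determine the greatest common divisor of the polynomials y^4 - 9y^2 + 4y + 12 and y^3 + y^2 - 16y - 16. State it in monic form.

y + 1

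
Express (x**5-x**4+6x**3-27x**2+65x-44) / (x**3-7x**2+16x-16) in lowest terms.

(x**3+2x**2+8x-11)/(x-4)

Apply the Euclidean algorithm:
  x**5-x**4+6x**3-27x**2+65x-44 = (x**2+6x+32)(x**3-7x**2+16x-16) + (117x**2-351x+468)
  x**3-7x**2+16x-16 = ((1/117)x-4/117)(117x**2-351x+468) + (0)
Last nonzero remainder: 117x**2-351x+468. Dividing through by 117 gives the monic gcd x**2-3x+4.
Cancel x**2-3x+4 from numerator and denominator to get the reduced form.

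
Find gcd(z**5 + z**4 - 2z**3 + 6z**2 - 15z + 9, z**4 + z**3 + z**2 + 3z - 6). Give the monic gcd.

By polynomial division,
  z**5 + z**4 - 2z**3 + 6z**2 - 15z + 9 = (z)(z**4 + z**3 + z**2 + 3z - 6) + (-3z**3 + 3z**2 - 9z + 9)
  z**4 + z**3 + z**2 + 3z - 6 = (-(1/3)z - 2/3)(-3z**3 + 3z**2 - 9z + 9) + (0)
Last nonzero remainder: -3z**3 + 3z**2 - 9z + 9. Dividing through by -3 gives the monic gcd z**3 - z**2 + 3z - 3.

z**3 - z**2 + 3z - 3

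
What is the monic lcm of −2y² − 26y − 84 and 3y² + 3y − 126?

y³ + 7y² − 36y − 252

Repeated division with remainder:
  −2y² − 26y − 84 = (−2/3)(3y² + 3y − 126) + (−24y − 168)
  3y² + 3y − 126 = (−(1/8)y + 3/4)(−24y − 168) + (0)
Last nonzero remainder: −24y − 168. Dividing through by −24 gives the monic gcd y + 7.
Then lcm(f, g) = f·g / gcd(f, g); expanding and making the result monic gives the answer.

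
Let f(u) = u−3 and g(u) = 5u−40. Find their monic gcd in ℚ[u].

1

By polynomial division,
  u−3 = (1/5)(5u−40) + (5)
  5u−40 = (u−8)(5) + (0)
The last nonzero remainder is the constant 5, so the polynomials are coprime and gcd = 1.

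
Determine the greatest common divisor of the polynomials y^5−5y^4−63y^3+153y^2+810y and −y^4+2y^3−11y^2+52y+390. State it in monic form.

y^2−2y−15

Apply the Euclidean algorithm:
  y^5−5y^4−63y^3+153y^2+810y = (−y+3)(−y^4+2y^3−11y^2+52y+390) + (−80y^3+238y^2+1044y−1170)
  −y^4+2y^3−11y^2+52y+390 = ((1/80)y+39/3200)(−80y^3+238y^2+1044y−1170) + (−(43121/1600)y^2+(43121/800)y+129363/320)
  −80y^3+238y^2+1044y−1170 = ((128000/43121)y−9600/3317)(−(43121/1600)y^2+(43121/800)y+129363/320) + (0)
Last nonzero remainder: −(43121/1600)y^2+(43121/800)y+129363/320. Dividing through by −43121/1600 gives the monic gcd y^2−2y−15.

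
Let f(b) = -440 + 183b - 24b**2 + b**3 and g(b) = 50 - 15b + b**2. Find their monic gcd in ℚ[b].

By polynomial division,
  b**3 - 24b**2 + 183b - 440 = (b - 9)(b**2 - 15b + 50) + (-2b + 10)
  b**2 - 15b + 50 = (-(1/2)b + 5)(-2b + 10) + (0)
Last nonzero remainder: -2b + 10. Dividing through by -2 gives the monic gcd b - 5.

-5 + b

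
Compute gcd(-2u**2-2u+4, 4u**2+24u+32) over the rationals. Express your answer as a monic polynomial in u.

u+2

Repeated division with remainder:
  -2u**2-2u+4 = (-1/2)(4u**2+24u+32) + (10u+20)
  4u**2+24u+32 = ((2/5)u+8/5)(10u+20) + (0)
Last nonzero remainder: 10u+20. Dividing through by 10 gives the monic gcd u+2.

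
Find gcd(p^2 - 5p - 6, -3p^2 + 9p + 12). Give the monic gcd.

p + 1

Apply the Euclidean algorithm:
  p^2 - 5p - 6 = (-1/3)(-3p^2 + 9p + 12) + (-2p - 2)
  -3p^2 + 9p + 12 = ((3/2)p - 6)(-2p - 2) + (0)
Last nonzero remainder: -2p - 2. Dividing through by -2 gives the monic gcd p + 1.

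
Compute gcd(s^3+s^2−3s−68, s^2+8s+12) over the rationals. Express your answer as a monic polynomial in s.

Apply the Euclidean algorithm:
  s^3+s^2−3s−68 = (s−7)(s^2+8s+12) + (41s+16)
  s^2+8s+12 = ((1/41)s+312/1681)(41s+16) + (15180/1681)
  41s+16 = ((68921/15180)s+6724/3795)(15180/1681) + (0)
The last nonzero remainder is the constant 15180/1681, so the polynomials are coprime and gcd = 1.

1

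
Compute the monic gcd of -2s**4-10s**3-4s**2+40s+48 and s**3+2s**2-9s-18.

s**2+5s+6

Repeated division with remainder:
  -2s**4-10s**3-4s**2+40s+48 = (-2s-6)(s**3+2s**2-9s-18) + (-10s**2-50s-60)
  s**3+2s**2-9s-18 = (-(1/10)s+3/10)(-10s**2-50s-60) + (0)
Last nonzero remainder: -10s**2-50s-60. Dividing through by -10 gives the monic gcd s**2+5s+6.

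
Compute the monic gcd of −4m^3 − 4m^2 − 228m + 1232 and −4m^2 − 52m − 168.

1

Repeated division with remainder:
  −4m^3 − 4m^2 − 228m + 1232 = (m − 12)(−4m^2 − 52m − 168) + (−684m − 784)
  −4m^2 − 52m − 168 = ((1/171)m + 2027/29241)(−684m − 784) + (−3323320/29241)
  −684m − 784 = ((5000211/830830)m + 409374/59345)(−3323320/29241) + (0)
The last nonzero remainder is the constant −3323320/29241, so the polynomials are coprime and gcd = 1.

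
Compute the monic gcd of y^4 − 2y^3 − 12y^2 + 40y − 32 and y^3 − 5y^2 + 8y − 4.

y^2 − 4y + 4

Euclidean algorithm in ℚ[y]:
  y^4 − 2y^3 − 12y^2 + 40y − 32 = (y + 3)(y^3 − 5y^2 + 8y − 4) + (−5y^2 + 20y − 20)
  y^3 − 5y^2 + 8y − 4 = (−(1/5)y + 1/5)(−5y^2 + 20y − 20) + (0)
Last nonzero remainder: −5y^2 + 20y − 20. Dividing through by −5 gives the monic gcd y^2 − 4y + 4.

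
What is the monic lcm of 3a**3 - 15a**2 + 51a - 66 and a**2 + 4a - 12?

Euclidean algorithm in ℚ[a]:
  3a**3 - 15a**2 + 51a - 66 = (3a - 27)(a**2 + 4a - 12) + (195a - 390)
  a**2 + 4a - 12 = ((1/195)a + 2/65)(195a - 390) + (0)
Last nonzero remainder: 195a - 390. Dividing through by 195 gives the monic gcd a - 2.
Then lcm(f, g) = f·g / gcd(f, g); expanding and making the result monic gives the answer.

a**4 + a**3 - 13a**2 + 80a - 132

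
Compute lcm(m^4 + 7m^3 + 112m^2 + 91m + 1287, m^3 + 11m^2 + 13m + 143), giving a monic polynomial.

m^5 + 18m^4 + 189m^3 + 1323m^2 + 2288m + 14157

Apply the Euclidean algorithm:
  m^4 + 7m^3 + 112m^2 + 91m + 1287 = (m − 4)(m^3 + 11m^2 + 13m + 143) + (143m^2 + 1859)
  m^3 + 11m^2 + 13m + 143 = ((1/143)m + 1/13)(143m^2 + 1859) + (0)
Last nonzero remainder: 143m^2 + 1859. Dividing through by 143 gives the monic gcd m^2 + 13.
Then lcm(f, g) = f·g / gcd(f, g); expanding and making the result monic gives the answer.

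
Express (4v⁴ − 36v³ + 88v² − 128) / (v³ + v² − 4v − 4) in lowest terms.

Apply the Euclidean algorithm:
  4v⁴ − 36v³ + 88v² − 128 = (4v − 40)(v³ + v² − 4v − 4) + (144v² − 144v − 288)
  v³ + v² − 4v − 4 = ((1/144)v + 1/72)(144v² − 144v − 288) + (0)
Last nonzero remainder: 144v² − 144v − 288. Dividing through by 144 gives the monic gcd v² − v − 2.
Cancel v² − v − 2 from numerator and denominator to get the reduced form.

(4v² − 32v + 64)/(v + 2)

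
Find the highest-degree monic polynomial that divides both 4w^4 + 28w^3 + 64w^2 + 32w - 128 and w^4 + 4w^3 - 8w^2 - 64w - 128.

Repeated division with remainder:
  4w^4 + 28w^3 + 64w^2 + 32w - 128 = (4)(w^4 + 4w^3 - 8w^2 - 64w - 128) + (12w^3 + 96w^2 + 288w + 384)
  w^4 + 4w^3 - 8w^2 - 64w - 128 = ((1/12)w - 1/3)(12w^3 + 96w^2 + 288w + 384) + (0)
Last nonzero remainder: 12w^3 + 96w^2 + 288w + 384. Dividing through by 12 gives the monic gcd w^3 + 8w^2 + 24w + 32.

w^3 + 8w^2 + 24w + 32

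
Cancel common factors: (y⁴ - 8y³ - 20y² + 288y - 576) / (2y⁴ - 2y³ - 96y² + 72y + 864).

(y - 4)/(2y + 6)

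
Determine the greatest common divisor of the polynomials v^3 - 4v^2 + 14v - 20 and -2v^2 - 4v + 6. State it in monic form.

By polynomial division,
  v^3 - 4v^2 + 14v - 20 = (-(1/2)v + 3)(-2v^2 - 4v + 6) + (29v - 38)
  -2v^2 - 4v + 6 = (-(2/29)v - 192/841)(29v - 38) + (-2250/841)
  29v - 38 = (-(24389/2250)v + 15979/1125)(-2250/841) + (0)
The last nonzero remainder is the constant -2250/841, so the polynomials are coprime and gcd = 1.

1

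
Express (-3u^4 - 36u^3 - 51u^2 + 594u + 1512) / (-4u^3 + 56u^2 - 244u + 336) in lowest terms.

Euclidean algorithm in ℚ[u]:
  -3u^4 - 36u^3 - 51u^2 + 594u + 1512 = ((3/4)u + 39/2)(-4u^3 + 56u^2 - 244u + 336) + (-960u^2 + 5100u - 5040)
  -4u^3 + 56u^2 - 244u + 336 = ((1/240)u - 139/3840)(-960u^2 + 5100u - 5040) + (-(2457/64)u + 2457/16)
  -960u^2 + 5100u - 5040 = ((20480/819)u - 1280/39)(-(2457/64)u + 2457/16) + (0)
Last nonzero remainder: -(2457/64)u + 2457/16. Dividing through by -2457/64 gives the monic gcd u - 4.
Cancel u - 4 from numerator and denominator to get the reduced form.

(3u^3 + 48u^2 + 243u + 378)/(4u^2 - 40u + 84)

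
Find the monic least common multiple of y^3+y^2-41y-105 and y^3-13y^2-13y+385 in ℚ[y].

Apply the Euclidean algorithm:
  y^3+y^2-41y-105 = (y^3-13y^2-13y+385) + (14y^2-28y-490)
  y^3-13y^2-13y+385 = ((1/14)y-11/14)(14y^2-28y-490) + (0)
Last nonzero remainder: 14y^2-28y-490. Dividing through by 14 gives the monic gcd y^2-2y-35.
Then lcm(f, g) = f·g / gcd(f, g); expanding and making the result monic gives the answer.

y^4-10y^3-52y^2+346y+1155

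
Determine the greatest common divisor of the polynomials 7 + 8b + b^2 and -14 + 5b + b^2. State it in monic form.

Repeated division with remainder:
  b^2 + 8b + 7 = (b^2 + 5b - 14) + (3b + 21)
  b^2 + 5b - 14 = ((1/3)b - 2/3)(3b + 21) + (0)
Last nonzero remainder: 3b + 21. Dividing through by 3 gives the monic gcd b + 7.

7 + b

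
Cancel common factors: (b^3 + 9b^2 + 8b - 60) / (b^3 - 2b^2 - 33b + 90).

Euclidean algorithm in ℚ[b]:
  b^3 + 9b^2 + 8b - 60 = (b^3 - 2b^2 - 33b + 90) + (11b^2 + 41b - 150)
  b^3 - 2b^2 - 33b + 90 = ((1/11)b - 63/121)(11b^2 + 41b - 150) + ((240/121)b + 1440/121)
  11b^2 + 41b - 150 = ((1331/240)b - 605/48)((240/121)b + 1440/121) + (0)
Last nonzero remainder: (240/121)b + 1440/121. Dividing through by 240/121 gives the monic gcd b + 6.
Cancel b + 6 from numerator and denominator to get the reduced form.

(b^2 + 3b - 10)/(b^2 - 8b + 15)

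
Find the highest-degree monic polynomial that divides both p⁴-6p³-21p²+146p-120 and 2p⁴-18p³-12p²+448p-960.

p³-5p²-26p+120

Apply the Euclidean algorithm:
  p⁴-6p³-21p²+146p-120 = (1/2)(2p⁴-18p³-12p²+448p-960) + (3p³-15p²-78p+360)
  2p⁴-18p³-12p²+448p-960 = ((2/3)p-8/3)(3p³-15p²-78p+360) + (0)
Last nonzero remainder: 3p³-15p²-78p+360. Dividing through by 3 gives the monic gcd p³-5p²-26p+120.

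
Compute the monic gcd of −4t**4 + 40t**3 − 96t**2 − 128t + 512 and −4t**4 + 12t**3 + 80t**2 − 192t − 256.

t**2 − 8t + 16

By polynomial division,
  −4t**4 + 40t**3 − 96t**2 − 128t + 512 = (−4t**4 + 12t**3 + 80t**2 − 192t − 256) + (28t**3 − 176t**2 + 64t + 768)
  −4t**4 + 12t**3 + 80t**2 − 192t − 256 = (−(1/7)t − 23/49)(28t**3 − 176t**2 + 64t + 768) + ((320/49)t**2 − (2560/49)t + 5120/49)
  28t**3 − 176t**2 + 64t + 768 = ((343/80)t + 147/20)((320/49)t**2 − (2560/49)t + 5120/49) + (0)
Last nonzero remainder: (320/49)t**2 − (2560/49)t + 5120/49. Dividing through by 320/49 gives the monic gcd t**2 − 8t + 16.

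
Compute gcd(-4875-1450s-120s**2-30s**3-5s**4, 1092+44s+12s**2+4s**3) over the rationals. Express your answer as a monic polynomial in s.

Euclidean algorithm in ℚ[s]:
  -5s**4-30s**3-120s**2-1450s-4875 = (-(5/4)s-15/4)(4s**3+12s**2+44s+1092) + (-20s**2+80s-780)
  4s**3+12s**2+44s+1092 = (-(1/5)s-7/5)(-20s**2+80s-780) + (0)
Last nonzero remainder: -20s**2+80s-780. Dividing through by -20 gives the monic gcd s**2-4s+39.

39-4s+s**2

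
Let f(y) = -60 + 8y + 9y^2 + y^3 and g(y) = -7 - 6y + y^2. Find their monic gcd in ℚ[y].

1

By polynomial division,
  y^3 + 9y^2 + 8y - 60 = (y + 15)(y^2 - 6y - 7) + (105y + 45)
  y^2 - 6y - 7 = ((1/105)y - 3/49)(105y + 45) + (-208/49)
  105y + 45 = (-(5145/208)y - 2205/208)(-208/49) + (0)
The last nonzero remainder is the constant -208/49, so the polynomials are coprime and gcd = 1.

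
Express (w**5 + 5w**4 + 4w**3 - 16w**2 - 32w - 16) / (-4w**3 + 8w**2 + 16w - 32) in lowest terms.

Repeated division with remainder:
  w**5 + 5w**4 + 4w**3 - 16w**2 - 32w - 16 = (-(1/4)w**2 - (7/4)w - 11/2)(-4w**3 + 8w**2 + 16w - 32) + (48w**2 - 192)
  -4w**3 + 8w**2 + 16w - 32 = (-(1/12)w + 1/6)(48w**2 - 192) + (0)
Last nonzero remainder: 48w**2 - 192. Dividing through by 48 gives the monic gcd w**2 - 4.
Cancel w**2 - 4 from numerator and denominator to get the reduced form.

(-w**3 - 5w**2 - 8w - 4)/(4w - 8)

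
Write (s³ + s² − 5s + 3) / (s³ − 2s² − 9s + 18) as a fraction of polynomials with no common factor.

(s² − 2s + 1)/(s² − 5s + 6)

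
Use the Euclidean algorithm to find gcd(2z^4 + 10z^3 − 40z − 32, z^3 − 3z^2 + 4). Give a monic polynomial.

z^2 − z − 2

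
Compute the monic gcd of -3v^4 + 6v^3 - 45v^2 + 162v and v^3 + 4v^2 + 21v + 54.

v^2 + v + 18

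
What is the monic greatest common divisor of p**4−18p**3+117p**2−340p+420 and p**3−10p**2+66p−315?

p−7

Euclidean algorithm in ℚ[p]:
  p**4−18p**3+117p**2−340p+420 = (p−8)(p**3−10p**2+66p−315) + (−29p**2+503p−2100)
  p**3−10p**2+66p−315 = (−(1/29)p−213/841)(−29p**2+503p−2100) + ((101745/841)p−712215/841)
  −29p**2+503p−2100 = (−(24389/101745)p+16820/6783)((101745/841)p−712215/841) + (0)
Last nonzero remainder: (101745/841)p−712215/841. Dividing through by 101745/841 gives the monic gcd p−7.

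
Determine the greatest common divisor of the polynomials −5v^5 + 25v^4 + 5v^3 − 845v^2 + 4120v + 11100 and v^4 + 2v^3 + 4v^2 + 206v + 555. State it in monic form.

Apply the Euclidean algorithm:
  −5v^5 + 25v^4 + 5v^3 − 845v^2 + 4120v + 11100 = (−5v + 35)(v^4 + 2v^3 + 4v^2 + 206v + 555) + (−45v^3 + 45v^2 − 315v − 8325)
  v^4 + 2v^3 + 4v^2 + 206v + 555 = (−(1/45)v − 1/15)(−45v^3 + 45v^2 − 315v − 8325) + (0)
Last nonzero remainder: −45v^3 + 45v^2 − 315v − 8325. Dividing through by −45 gives the monic gcd v^3 − v^2 + 7v + 185.

v^3 − v^2 + 7v + 185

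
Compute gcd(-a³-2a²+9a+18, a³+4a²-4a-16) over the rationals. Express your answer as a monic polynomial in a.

Repeated division with remainder:
  -a³-2a²+9a+18 = (-1)(a³+4a²-4a-16) + (2a²+5a+2)
  a³+4a²-4a-16 = ((1/2)a+3/4)(2a²+5a+2) + (-(35/4)a-35/2)
  2a²+5a+2 = (-(8/35)a-4/35)(-(35/4)a-35/2) + (0)
Last nonzero remainder: -(35/4)a-35/2. Dividing through by -35/4 gives the monic gcd a+2.

a+2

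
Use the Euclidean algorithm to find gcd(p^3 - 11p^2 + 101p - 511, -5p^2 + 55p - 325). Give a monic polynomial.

1

Euclidean algorithm in ℚ[p]:
  p^3 - 11p^2 + 101p - 511 = (-(1/5)p)(-5p^2 + 55p - 325) + (36p - 511)
  -5p^2 + 55p - 325 = (-(5/36)p - 575/1296)(36p - 511) + (-715025/1296)
  36p - 511 = (-(46656/715025)p + 662256/715025)(-715025/1296) + (0)
The last nonzero remainder is the constant -715025/1296, so the polynomials are coprime and gcd = 1.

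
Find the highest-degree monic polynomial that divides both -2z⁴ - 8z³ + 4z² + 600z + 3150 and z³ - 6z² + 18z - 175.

z - 7

Euclidean algorithm in ℚ[z]:
  -2z⁴ - 8z³ + 4z² + 600z + 3150 = (-2z - 20)(z³ - 6z² + 18z - 175) + (-80z² + 610z - 350)
  z³ - 6z² + 18z - 175 = (-(1/80)z - 13/640)(-80z² + 610z - 350) + ((1665/64)z - 11655/64)
  -80z² + 610z - 350 = (-(1024/333)z + 640/333)((1665/64)z - 11655/64) + (0)
Last nonzero remainder: (1665/64)z - 11655/64. Dividing through by 1665/64 gives the monic gcd z - 7.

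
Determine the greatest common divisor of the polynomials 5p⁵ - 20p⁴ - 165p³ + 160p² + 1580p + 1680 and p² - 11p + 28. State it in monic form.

p² - 11p + 28

By polynomial division,
  5p⁵ - 20p⁴ - 165p³ + 160p² + 1580p + 1680 = (5p³ + 35p² + 80p + 60)(p² - 11p + 28) + (0)
The last nonzero remainder p² - 11p + 28 is already monic.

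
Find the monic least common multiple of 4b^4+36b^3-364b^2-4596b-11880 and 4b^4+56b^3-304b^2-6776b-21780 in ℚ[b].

b^5+20b^4+8b^3-2150b^2-15609b-32670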